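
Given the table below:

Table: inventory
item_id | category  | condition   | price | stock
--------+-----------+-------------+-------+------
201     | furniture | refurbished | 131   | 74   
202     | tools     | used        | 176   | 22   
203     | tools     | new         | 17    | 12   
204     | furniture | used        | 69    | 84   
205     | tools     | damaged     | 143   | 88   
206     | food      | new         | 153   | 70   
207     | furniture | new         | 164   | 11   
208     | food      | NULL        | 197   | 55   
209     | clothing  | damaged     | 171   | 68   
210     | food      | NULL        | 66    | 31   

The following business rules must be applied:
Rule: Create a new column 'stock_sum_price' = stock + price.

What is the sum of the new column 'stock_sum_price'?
1802

Step 1: For each record, compute stock + price
Example calculations:
  74 + 131 = 205
  22 + 176 = 198
  12 + 17 = 29
  ...
Step 2: Sum all derived values
Step 3: Total = 1802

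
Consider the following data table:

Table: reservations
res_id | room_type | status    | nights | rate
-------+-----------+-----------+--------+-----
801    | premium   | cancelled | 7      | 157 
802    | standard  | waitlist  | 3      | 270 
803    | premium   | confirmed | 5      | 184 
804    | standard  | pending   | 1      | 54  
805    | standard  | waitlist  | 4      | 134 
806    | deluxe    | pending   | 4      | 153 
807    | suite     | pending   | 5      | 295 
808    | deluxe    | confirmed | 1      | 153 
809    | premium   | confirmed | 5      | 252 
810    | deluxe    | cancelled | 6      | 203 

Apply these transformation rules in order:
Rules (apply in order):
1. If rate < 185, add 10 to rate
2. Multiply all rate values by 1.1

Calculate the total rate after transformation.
2106.5

Step 1: Apply Rule 1 - Add 10 to records with rate < 185
  - 6 records affected: 835 + (6 × 10) = 895
  - Unaffected records: 1020
  - Sum after Rule 1: 1915
Step 2: Apply Rule 2 - Multiply all by 1.1
  - 1915 × 1.1 = 2106.5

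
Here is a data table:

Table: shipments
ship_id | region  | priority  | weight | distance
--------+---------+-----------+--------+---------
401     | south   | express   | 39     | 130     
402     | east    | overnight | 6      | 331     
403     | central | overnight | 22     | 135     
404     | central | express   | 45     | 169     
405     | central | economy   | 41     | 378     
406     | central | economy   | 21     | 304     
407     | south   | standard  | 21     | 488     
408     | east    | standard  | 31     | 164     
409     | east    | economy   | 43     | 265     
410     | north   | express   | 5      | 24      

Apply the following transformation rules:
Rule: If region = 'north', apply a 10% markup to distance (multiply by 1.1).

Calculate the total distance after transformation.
2390.4

Step 1: Records with region = 'north' have total distance = 24
Step 2: Apply multiplier: 24 × 1.1 = 26.4
Step 3: Other records total: 2364
Step 4: Final sum = 26.4 + 2364 = 2390.4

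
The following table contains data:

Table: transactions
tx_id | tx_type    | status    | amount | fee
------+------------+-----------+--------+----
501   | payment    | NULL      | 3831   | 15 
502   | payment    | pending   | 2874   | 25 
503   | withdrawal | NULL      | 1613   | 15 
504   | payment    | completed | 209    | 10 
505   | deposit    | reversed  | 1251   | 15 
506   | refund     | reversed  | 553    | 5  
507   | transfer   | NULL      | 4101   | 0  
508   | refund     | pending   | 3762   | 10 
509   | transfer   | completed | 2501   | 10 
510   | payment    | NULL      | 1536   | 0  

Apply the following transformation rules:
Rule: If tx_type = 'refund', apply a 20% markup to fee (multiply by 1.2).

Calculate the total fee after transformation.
108.0

Step 1: Records with tx_type = 'refund' have total fee = 15
Step 2: Apply multiplier: 15 × 1.2 = 18.0
Step 3: Other records total: 90
Step 4: Final sum = 18.0 + 90 = 108.0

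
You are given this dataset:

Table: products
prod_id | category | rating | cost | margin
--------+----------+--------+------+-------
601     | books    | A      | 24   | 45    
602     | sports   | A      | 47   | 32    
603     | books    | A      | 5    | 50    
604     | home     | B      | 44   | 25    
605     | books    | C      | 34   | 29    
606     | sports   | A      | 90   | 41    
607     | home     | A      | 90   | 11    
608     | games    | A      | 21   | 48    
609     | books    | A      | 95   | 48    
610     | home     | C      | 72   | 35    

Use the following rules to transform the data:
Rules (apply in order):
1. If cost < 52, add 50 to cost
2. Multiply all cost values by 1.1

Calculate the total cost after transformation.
904.2

Step 1: Apply Rule 1 - Add 50 to records with cost < 52
  - 6 records affected: 175 + (6 × 50) = 475
  - Unaffected records: 347
  - Sum after Rule 1: 822
Step 2: Apply Rule 2 - Multiply all by 1.1
  - 822 × 1.1 = 904.2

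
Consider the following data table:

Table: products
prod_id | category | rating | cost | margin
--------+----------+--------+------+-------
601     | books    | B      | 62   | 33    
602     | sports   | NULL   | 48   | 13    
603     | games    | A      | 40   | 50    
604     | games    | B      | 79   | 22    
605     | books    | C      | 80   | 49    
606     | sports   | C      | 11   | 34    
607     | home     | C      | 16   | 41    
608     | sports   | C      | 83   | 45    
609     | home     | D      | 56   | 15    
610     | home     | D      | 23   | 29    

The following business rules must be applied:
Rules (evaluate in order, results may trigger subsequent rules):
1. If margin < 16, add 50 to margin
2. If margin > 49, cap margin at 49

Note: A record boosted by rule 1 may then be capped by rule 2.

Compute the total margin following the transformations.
400

Step 1: Apply rule 1 to records with margin < 16
  - 2 records get bonus of 50
  - Of these, 2 records then exceed 49 and get capped
Step 2: Apply rule 2 to records with margin > 49
  - 1 records (original) are capped
Step 3: Calculate final sum = 400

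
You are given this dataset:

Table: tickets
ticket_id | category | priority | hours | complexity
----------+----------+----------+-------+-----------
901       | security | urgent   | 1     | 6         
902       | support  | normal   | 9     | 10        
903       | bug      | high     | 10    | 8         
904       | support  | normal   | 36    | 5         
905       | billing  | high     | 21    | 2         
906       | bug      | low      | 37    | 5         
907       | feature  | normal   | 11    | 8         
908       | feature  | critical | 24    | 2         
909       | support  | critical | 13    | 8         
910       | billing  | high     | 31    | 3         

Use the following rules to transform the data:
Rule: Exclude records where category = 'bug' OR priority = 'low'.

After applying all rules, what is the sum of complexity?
44

Step 1: Find records where category = 'bug' OR priority = 'low'
Step 2: 2 records match, summing to 13
Step 3: Original sum: 57
Step 4: Remaining sum = 57 - 13 = 44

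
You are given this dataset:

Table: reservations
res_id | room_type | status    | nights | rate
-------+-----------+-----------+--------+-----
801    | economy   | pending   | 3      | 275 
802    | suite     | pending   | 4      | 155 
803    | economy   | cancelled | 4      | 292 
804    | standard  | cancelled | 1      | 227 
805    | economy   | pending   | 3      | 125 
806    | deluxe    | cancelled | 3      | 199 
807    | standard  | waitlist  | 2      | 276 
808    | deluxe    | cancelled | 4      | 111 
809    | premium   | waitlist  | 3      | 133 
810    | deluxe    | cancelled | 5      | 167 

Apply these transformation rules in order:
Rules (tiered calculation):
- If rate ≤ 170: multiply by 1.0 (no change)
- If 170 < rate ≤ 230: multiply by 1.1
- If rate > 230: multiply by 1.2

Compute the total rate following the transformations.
2171.2

Step 1: Tier 1 (rate ≤ 170): 5 records, sum = 691 × 1.0 = 691.0
Step 2: Tier 2 (170 < rate ≤ 230): 2 records, sum = 426 × 1.1 = 468.6
Step 3: Tier 3 (rate > 230): 3 records, sum = 843 × 1.2 = 1011.6
Step 4: Final sum = 691.0 + 468.6 + 1011.6 = 2171.2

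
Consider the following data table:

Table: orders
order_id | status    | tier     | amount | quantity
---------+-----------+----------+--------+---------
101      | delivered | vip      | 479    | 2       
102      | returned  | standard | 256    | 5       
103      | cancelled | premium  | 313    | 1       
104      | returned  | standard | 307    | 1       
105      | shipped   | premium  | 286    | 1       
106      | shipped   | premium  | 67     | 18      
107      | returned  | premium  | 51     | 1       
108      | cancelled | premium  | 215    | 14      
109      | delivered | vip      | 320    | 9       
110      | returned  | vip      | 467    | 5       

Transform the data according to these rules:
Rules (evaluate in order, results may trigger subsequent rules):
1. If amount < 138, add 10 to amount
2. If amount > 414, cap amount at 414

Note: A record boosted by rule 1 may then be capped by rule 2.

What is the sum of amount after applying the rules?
2663

Step 1: Apply rule 1 to records with amount < 138
  - 2 records get bonus of 10
  - Of these, 0 records then exceed 414 and get capped
Step 2: Apply rule 2 to records with amount > 414
  - 2 records (original) are capped
Step 3: Calculate final sum = 2663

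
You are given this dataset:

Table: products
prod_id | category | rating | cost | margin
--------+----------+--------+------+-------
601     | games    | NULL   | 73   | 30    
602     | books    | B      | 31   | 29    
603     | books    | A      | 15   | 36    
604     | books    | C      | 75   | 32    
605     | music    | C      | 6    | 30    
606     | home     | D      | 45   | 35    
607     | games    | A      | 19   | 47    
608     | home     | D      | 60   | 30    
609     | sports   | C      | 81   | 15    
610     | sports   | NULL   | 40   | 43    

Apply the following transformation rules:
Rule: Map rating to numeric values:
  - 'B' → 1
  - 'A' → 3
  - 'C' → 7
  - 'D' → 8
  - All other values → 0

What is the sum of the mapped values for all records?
44

Step 1: Apply mapping to each record
Step 2: Count by status:
  'B': 1 records × 1 = 1
  'A': 2 records × 3 = 6
  'C': 3 records × 7 = 21
  'D': 2 records × 8 = 16
Step 3: Sum all mapped values = 44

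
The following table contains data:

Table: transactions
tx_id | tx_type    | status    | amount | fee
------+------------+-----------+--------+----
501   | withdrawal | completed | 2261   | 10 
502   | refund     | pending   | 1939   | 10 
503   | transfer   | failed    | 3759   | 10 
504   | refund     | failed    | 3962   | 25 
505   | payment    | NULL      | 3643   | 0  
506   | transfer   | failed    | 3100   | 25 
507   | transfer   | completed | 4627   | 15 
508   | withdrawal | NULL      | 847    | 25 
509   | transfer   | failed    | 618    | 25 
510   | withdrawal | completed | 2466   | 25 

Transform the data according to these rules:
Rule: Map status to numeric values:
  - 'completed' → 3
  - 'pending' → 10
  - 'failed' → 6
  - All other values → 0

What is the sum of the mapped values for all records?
43

Step 1: Apply mapping to each record
Step 2: Count by status:
  'completed': 3 records × 3 = 9
  'pending': 1 records × 10 = 10
  'failed': 4 records × 6 = 24
Step 3: Sum all mapped values = 43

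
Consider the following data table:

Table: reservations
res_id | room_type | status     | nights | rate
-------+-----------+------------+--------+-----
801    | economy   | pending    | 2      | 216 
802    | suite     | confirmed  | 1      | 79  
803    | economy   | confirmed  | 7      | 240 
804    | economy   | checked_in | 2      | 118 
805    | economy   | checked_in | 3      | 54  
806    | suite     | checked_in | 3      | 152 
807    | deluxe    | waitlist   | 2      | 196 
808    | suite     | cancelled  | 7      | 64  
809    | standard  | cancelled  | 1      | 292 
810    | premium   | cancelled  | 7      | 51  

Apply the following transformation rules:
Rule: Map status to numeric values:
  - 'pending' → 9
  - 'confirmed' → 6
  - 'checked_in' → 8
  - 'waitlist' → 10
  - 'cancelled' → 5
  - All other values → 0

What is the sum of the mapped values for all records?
70

Step 1: Apply mapping to each record
Step 2: Count by status:
  'pending': 1 records × 9 = 9
  'confirmed': 2 records × 6 = 12
  'checked_in': 3 records × 8 = 24
  'waitlist': 1 records × 10 = 10
  'cancelled': 3 records × 5 = 15
Step 3: Sum all mapped values = 70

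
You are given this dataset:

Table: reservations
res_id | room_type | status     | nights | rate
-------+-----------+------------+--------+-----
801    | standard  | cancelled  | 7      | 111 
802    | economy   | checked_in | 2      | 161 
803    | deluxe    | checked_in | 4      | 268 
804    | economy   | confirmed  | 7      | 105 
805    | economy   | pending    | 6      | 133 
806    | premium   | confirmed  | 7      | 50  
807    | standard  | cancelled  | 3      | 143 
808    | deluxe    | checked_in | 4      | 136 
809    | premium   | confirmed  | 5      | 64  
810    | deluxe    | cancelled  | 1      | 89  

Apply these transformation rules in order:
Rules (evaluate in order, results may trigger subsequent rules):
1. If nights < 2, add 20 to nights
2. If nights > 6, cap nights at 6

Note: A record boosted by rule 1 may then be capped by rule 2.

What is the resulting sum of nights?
48

Step 1: Apply rule 1 to records with nights < 2
  - 1 records get bonus of 20
  - Of these, 1 records then exceed 6 and get capped
Step 2: Apply rule 2 to records with nights > 6
  - 3 records (original) are capped
Step 3: Calculate final sum = 48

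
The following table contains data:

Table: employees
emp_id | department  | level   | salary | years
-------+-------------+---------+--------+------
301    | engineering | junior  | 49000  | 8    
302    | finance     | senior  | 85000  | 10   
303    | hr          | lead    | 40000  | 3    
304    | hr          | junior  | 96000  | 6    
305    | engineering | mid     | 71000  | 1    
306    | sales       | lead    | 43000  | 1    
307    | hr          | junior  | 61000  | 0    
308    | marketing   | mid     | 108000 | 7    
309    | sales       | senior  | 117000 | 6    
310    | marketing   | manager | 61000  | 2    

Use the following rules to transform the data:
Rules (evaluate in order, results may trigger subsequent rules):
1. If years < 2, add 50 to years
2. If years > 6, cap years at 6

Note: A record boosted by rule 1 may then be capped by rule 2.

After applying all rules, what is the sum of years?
53

Step 1: Apply rule 1 to records with years < 2
  - 3 records get bonus of 50
  - Of these, 3 records then exceed 6 and get capped
Step 2: Apply rule 2 to records with years > 6
  - 3 records (original) are capped
Step 3: Calculate final sum = 53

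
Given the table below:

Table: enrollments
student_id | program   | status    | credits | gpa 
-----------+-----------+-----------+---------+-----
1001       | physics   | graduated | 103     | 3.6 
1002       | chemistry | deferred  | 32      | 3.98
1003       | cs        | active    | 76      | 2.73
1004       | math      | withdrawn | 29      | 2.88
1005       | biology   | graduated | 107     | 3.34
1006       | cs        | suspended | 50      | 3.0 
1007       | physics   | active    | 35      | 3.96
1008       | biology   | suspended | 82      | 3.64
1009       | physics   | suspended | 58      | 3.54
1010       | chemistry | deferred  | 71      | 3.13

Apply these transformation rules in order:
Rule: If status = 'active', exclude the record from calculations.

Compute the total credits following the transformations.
532

Step 1: Identify records where status = 'active'
Step 2: The excluded records sum to 111
Step 3: Original total credits = 643
Step 4: Remaining total = 643 - 111 = 532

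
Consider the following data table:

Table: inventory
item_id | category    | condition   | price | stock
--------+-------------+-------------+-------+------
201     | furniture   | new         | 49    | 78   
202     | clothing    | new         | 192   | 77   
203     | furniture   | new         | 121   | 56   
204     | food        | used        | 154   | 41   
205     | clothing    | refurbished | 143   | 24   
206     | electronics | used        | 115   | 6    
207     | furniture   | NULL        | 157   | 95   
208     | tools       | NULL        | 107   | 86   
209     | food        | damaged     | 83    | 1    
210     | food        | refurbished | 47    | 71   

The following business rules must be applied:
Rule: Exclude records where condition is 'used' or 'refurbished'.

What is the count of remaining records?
6

Step 1: Count records to exclude
  - 2 (used) + 2 (refurbished) = 4 records
Step 2: Total records: 10
Step 3: Remaining = 10 - 4 = 6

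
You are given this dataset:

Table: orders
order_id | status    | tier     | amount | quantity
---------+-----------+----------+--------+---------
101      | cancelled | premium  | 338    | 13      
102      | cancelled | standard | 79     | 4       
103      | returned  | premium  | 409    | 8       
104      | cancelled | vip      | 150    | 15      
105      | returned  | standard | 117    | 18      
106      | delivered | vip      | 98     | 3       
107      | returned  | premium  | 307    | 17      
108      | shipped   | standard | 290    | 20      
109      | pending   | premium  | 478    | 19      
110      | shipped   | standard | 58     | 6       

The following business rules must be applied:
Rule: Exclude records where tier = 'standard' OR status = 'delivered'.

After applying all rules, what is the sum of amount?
1682

Step 1: Find records where tier = 'standard' OR status = 'delivered'
Step 2: 5 records match, summing to 642
Step 3: Original sum: 2324
Step 4: Remaining sum = 2324 - 642 = 1682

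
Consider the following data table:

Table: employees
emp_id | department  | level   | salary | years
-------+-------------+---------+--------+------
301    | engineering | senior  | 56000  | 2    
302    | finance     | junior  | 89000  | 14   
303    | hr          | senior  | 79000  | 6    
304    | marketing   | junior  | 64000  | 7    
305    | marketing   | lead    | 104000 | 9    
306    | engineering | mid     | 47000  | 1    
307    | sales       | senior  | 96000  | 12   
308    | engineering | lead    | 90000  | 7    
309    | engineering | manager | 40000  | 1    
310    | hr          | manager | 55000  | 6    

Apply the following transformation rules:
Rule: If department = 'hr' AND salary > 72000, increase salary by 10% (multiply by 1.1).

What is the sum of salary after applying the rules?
727900.0

Step 1: Find records where department = 'hr' AND salary > 72000
Step 2: 1 records match, summing to 79000
Step 3: After multiplier: 79000 × 1.1 = 86900.0
Step 4: Unaffected records sum: 641000
Step 5: Final sum = 86900.0 + 641000 = 727900.0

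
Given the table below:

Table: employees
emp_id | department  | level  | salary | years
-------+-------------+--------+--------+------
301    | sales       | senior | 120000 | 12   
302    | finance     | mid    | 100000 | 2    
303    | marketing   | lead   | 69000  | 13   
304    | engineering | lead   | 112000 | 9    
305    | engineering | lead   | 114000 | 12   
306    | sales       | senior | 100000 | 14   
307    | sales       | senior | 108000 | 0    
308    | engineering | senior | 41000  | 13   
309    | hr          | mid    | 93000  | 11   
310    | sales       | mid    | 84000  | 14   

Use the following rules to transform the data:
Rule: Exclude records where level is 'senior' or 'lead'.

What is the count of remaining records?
3

Step 1: Count records to exclude
  - 4 (senior) + 3 (lead) = 7 records
Step 2: Total records: 10
Step 3: Remaining = 10 - 7 = 3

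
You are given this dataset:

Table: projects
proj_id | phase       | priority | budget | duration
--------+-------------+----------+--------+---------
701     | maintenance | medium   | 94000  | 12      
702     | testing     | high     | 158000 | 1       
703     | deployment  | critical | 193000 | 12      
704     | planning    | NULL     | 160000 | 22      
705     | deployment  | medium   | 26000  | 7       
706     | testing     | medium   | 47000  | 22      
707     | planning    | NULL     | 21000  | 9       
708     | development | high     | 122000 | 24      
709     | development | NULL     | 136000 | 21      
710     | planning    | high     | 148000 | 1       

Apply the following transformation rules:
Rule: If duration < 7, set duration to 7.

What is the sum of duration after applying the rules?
143

Step 1: 2 records have duration < 7
Step 2: These records originally summed to 2
Step 3: After setting to minimum: 2 × 7 = 14
Step 4: Unaffected records sum: 129
Step 5: Final sum = 14 + 129 = 143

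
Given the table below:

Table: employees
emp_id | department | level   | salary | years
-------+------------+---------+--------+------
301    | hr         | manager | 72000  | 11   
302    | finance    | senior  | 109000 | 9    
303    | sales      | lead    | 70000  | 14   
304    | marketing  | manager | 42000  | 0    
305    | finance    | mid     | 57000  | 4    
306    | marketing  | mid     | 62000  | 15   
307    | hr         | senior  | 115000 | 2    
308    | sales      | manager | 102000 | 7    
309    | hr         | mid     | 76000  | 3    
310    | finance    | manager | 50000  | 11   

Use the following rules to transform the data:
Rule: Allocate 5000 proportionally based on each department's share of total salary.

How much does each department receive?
finance: 1430.46, hr: 1741.72, marketing: 688.74, sales: 1139.07

Step 1: Calculate total salary = 755000
Step 2: Calculate each department's proportion:
  finance: 216000/755000 = 28.61% → 1430.46
  hr: 263000/755000 = 34.83% → 1741.72
  marketing: 104000/755000 = 13.77% → 688.74
  sales: 172000/755000 = 22.78% → 1139.07
Step 3: Verify: sum of allocations ≈ 5000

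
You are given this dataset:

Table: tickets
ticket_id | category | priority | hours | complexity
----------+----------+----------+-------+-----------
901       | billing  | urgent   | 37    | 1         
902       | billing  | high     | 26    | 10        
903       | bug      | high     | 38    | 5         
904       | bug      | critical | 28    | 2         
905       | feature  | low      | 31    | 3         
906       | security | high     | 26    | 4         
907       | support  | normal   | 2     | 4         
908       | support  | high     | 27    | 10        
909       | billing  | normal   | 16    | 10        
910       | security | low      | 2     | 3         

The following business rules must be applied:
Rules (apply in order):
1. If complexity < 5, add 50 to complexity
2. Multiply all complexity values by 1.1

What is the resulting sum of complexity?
387.2

Step 1: Apply Rule 1 - Add 50 to records with complexity < 5
  - 6 records affected: 17 + (6 × 50) = 317
  - Unaffected records: 35
  - Sum after Rule 1: 352
Step 2: Apply Rule 2 - Multiply all by 1.1
  - 352 × 1.1 = 387.2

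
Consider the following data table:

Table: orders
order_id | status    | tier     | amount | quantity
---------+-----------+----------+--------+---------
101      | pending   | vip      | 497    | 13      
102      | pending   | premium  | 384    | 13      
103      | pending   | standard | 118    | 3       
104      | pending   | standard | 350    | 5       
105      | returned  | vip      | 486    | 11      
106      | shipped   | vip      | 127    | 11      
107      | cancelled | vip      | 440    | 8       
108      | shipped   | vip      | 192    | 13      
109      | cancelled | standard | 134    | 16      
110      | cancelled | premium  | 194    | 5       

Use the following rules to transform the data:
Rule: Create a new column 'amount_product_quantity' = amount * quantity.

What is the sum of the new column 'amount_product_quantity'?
29430

Step 1: For each record, compute amount * quantity
Example calculations:
  497 * 13 = 6461
  384 * 13 = 4992
  118 * 3 = 354
  ...
Step 2: Sum all derived values
Step 3: Total = 29430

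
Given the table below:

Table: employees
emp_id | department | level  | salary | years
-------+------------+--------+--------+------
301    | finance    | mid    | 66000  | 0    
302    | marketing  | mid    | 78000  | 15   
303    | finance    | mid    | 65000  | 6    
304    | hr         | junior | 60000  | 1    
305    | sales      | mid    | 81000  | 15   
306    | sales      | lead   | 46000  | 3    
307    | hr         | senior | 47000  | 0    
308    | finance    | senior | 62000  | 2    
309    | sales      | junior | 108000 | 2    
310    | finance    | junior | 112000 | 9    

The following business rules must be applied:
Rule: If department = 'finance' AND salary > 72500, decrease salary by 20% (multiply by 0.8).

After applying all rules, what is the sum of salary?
702600.0

Step 1: Find records where department = 'finance' AND salary > 72500
Step 2: 1 records match, summing to 112000
Step 3: After multiplier: 112000 × 0.8 = 89600.0
Step 4: Unaffected records sum: 613000
Step 5: Final sum = 89600.0 + 613000 = 702600.0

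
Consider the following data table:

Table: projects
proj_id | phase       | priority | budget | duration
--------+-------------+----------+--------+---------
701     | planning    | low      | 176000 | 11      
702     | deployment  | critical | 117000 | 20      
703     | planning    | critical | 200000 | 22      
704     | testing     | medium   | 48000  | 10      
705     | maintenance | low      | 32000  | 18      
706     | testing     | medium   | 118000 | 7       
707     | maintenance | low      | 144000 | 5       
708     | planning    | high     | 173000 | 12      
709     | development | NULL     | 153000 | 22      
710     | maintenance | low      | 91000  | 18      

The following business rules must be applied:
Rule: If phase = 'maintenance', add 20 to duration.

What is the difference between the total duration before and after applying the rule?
60

Step 1: Original sum of duration = 145
Step 2: 3 records have phase = 'maintenance'
Step 3: Each affected record changes by 20
Step 4: Total change = 3 × 20 = 60
Step 5: New sum = 145 + 60 = 205
Step 6: Difference = |205 - 145| = 60
        (Sum increased by 60)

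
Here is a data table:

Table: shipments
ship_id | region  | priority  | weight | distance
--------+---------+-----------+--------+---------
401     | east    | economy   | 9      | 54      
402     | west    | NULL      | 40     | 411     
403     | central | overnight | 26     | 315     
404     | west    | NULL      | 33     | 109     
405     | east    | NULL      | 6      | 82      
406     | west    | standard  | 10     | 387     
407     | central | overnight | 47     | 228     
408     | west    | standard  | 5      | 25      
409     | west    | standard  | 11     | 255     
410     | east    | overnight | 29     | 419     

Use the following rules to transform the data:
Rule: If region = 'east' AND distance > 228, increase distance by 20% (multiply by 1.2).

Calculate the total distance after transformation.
2368.8

Step 1: Find records where region = 'east' AND distance > 228
Step 2: 1 records match, summing to 419
Step 3: After multiplier: 419 × 1.2 = 502.8
Step 4: Unaffected records sum: 1866
Step 5: Final sum = 502.8 + 1866 = 2368.8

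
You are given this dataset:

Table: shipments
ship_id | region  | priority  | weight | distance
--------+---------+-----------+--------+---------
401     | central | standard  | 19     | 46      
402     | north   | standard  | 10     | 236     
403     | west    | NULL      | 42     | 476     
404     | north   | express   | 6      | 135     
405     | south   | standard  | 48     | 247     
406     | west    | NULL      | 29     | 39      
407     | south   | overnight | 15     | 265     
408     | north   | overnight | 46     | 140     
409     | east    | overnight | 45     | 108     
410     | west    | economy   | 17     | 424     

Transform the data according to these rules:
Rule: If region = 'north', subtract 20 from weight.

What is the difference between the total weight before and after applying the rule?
60

Step 1: Original sum of weight = 277
Step 2: 3 records have region = 'north'
Step 3: Each affected record changes by -20
Step 4: Total change = 3 × -20 = -60
Step 5: New sum = 277 + -60 = 217
Step 6: Difference = |217 - 277| = 60
        (Sum decreased by 60)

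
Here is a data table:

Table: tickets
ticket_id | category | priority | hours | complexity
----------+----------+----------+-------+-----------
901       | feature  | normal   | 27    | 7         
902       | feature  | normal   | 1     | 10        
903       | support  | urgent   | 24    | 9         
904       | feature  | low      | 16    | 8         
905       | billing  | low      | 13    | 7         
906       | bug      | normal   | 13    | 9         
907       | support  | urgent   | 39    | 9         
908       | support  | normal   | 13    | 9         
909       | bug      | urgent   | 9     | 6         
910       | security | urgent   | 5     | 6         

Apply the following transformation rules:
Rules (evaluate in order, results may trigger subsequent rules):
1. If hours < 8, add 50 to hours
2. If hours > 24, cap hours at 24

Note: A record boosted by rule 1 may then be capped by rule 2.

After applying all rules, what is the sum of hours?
184

Step 1: Apply rule 1 to records with hours < 8
  - 2 records get bonus of 50
  - Of these, 2 records then exceed 24 and get capped
Step 2: Apply rule 2 to records with hours > 24
  - 2 records (original) are capped
Step 3: Calculate final sum = 184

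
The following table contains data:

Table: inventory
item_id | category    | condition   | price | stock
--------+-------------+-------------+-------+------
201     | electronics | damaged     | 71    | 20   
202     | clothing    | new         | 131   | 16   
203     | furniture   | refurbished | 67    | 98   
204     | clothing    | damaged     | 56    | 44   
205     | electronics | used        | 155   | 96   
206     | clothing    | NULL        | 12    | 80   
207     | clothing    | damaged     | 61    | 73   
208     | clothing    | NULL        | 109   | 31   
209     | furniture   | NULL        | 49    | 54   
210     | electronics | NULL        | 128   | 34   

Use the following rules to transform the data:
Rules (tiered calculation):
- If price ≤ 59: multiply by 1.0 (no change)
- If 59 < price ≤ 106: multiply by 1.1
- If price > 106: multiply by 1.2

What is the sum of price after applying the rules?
963.5

Step 1: Tier 1 (price ≤ 59): 3 records, sum = 117 × 1.0 = 117.0
Step 2: Tier 2 (59 < price ≤ 106): 3 records, sum = 199 × 1.1 = 218.9
Step 3: Tier 3 (price > 106): 4 records, sum = 523 × 1.2 = 627.6
Step 4: Final sum = 117.0 + 218.9 + 627.6 = 963.5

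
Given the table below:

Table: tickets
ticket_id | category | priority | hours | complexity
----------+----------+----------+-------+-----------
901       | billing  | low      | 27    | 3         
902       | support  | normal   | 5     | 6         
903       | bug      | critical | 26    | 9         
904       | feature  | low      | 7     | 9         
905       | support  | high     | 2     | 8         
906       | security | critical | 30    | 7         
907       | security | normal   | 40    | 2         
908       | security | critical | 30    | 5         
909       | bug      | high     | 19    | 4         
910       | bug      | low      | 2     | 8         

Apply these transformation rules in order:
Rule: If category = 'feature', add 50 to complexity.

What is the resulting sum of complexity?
111

Step 1: Count records where category = 'feature': 1
Step 2: Total bonus added: 1 × 50 = 50
Step 3: Original sum of complexity: 61
Step 4: Final sum = 61 + 50 = 111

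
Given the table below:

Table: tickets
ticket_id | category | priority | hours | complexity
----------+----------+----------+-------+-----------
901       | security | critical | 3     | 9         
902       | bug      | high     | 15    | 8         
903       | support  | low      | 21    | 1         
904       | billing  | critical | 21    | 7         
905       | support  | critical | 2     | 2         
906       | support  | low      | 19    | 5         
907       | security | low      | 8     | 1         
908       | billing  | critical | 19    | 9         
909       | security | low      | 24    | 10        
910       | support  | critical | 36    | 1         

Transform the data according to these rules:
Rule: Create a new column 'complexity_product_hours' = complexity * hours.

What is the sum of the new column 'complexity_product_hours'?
869

Step 1: For each record, compute complexity * hours
Example calculations:
  9 * 3 = 27
  8 * 15 = 120
  1 * 21 = 21
  ...
Step 2: Sum all derived values
Step 3: Total = 869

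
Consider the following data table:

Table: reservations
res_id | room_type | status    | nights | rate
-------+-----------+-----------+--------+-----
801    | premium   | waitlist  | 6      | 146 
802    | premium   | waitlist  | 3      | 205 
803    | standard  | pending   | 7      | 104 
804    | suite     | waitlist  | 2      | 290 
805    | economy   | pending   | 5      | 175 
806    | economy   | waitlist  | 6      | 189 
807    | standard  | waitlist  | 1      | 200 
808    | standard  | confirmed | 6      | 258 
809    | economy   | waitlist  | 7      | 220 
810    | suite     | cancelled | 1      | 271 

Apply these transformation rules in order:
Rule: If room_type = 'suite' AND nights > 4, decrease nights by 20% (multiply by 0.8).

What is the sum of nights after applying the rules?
44

Step 1: Find records where room_type = 'suite' AND nights > 4
Step 2: 0 records match, summing to 0
Step 3: After multiplier: 0 × 0.8 = 0.0
Step 4: Unaffected records sum: 44
Step 5: Final sum = 0.0 + 44 = 44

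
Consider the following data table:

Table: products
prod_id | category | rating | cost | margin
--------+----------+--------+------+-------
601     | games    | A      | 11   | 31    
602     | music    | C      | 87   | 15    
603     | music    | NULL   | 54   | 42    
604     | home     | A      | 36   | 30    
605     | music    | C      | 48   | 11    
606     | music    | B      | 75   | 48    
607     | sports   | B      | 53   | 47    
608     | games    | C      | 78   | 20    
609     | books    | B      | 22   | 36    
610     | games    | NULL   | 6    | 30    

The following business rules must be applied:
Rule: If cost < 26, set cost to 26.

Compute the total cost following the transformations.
509

Step 1: 3 records have cost < 26
Step 2: These records originally summed to 39
Step 3: After setting to minimum: 3 × 26 = 78
Step 4: Unaffected records sum: 431
Step 5: Final sum = 78 + 431 = 509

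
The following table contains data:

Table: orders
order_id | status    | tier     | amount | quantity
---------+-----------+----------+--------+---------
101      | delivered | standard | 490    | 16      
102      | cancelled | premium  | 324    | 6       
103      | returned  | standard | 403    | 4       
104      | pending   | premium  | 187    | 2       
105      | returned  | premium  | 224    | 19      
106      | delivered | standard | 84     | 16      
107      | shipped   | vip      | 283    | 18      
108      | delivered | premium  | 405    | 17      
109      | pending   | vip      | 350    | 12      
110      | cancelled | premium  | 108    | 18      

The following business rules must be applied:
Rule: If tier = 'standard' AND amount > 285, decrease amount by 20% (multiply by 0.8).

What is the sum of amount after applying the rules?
2679.4

Step 1: Find records where tier = 'standard' AND amount > 285
Step 2: 2 records match, summing to 893
Step 3: After multiplier: 893 × 0.8 = 714.4
Step 4: Unaffected records sum: 1965
Step 5: Final sum = 714.4 + 1965 = 2679.4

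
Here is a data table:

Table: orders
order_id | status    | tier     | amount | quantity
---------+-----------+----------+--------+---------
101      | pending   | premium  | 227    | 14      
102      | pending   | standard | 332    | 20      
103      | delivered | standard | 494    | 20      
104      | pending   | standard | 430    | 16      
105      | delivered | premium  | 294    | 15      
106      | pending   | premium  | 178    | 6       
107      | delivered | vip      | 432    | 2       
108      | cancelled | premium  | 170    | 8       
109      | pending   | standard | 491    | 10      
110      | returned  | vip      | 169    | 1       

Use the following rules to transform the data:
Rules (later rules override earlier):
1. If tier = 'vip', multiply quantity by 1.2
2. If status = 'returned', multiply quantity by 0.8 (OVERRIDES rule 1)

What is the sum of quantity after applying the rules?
112.2

Step 1: Rule 2 takes priority for records with status = 'returned'
  - 1 records: 1 × 0.8 = 0.8
Step 2: Rule 1 applies to remaining records with tier = 'vip'
  - 1 records: 2 × 1.2 = 2.4
Step 3: Other records unchanged: 109
Step 4: Final sum = 0.8 + 2.4 + 109 = 112.2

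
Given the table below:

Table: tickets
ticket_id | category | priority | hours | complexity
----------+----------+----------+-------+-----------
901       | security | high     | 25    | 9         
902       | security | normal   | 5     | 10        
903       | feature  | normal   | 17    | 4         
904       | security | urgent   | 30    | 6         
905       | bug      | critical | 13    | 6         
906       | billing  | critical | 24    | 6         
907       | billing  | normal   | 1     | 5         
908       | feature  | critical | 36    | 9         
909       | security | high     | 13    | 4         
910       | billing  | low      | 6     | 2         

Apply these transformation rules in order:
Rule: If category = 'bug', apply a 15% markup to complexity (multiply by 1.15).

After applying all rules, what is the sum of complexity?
61.9

Step 1: Records with category = 'bug' have total complexity = 6
Step 2: Apply multiplier: 6 × 1.15 = 6.9
Step 3: Other records total: 55
Step 4: Final sum = 6.9 + 55 = 61.9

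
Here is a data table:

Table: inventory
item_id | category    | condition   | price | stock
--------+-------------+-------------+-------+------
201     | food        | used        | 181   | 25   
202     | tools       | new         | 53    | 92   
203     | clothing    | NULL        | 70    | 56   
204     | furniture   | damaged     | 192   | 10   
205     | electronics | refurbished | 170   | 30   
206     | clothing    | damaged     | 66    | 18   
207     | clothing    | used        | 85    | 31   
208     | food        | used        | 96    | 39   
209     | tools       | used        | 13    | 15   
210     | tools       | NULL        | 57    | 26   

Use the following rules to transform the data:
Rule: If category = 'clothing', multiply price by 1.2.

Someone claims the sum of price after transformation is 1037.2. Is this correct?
No, the correct result is 1027.2.

Step 1: Calculate the correct sum after transformation
Step 2: Apply multiplier 1.2 to records where category = 'clothing'
Step 3: Correct result = 1027.2
Step 4: Claimed result = 1037.2
Step 5: 1027.2 ≠ 1037.2
Conclusion: The claimed result is incorrect. The correct answer is 1027.2.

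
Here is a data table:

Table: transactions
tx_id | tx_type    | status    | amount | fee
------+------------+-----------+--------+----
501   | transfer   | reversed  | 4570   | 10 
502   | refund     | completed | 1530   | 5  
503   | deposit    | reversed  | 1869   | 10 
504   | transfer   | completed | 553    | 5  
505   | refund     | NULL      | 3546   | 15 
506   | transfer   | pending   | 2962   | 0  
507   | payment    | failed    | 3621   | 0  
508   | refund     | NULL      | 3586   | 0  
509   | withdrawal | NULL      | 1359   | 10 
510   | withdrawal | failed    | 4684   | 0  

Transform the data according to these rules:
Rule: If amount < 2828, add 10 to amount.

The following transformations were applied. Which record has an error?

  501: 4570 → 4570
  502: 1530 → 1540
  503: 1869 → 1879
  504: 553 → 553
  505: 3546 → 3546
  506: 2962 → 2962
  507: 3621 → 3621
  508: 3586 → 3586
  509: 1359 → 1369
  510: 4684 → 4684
Record 504 has an error. The correct transformed value should be 563, not 553.

Step 1: Check each record against the rule
Step 2: Record 504 has amount = 553
Step 3: Since 553 < 2828, the bonus should have been applied
Step 4: Correct value = 563, but claimed value = 553
Conclusion: Record 504 has the error.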